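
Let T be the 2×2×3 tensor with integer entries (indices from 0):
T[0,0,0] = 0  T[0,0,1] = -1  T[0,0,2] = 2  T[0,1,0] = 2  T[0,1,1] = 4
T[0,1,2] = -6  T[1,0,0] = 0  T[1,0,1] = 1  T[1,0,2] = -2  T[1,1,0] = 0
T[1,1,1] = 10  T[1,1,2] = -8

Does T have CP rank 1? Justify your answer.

The mode-3 unfolding of T (rows indexed by k, columns by (i,j) = (0,0), (0,1), (1,0), (1,1)) is [[0, 2, 0, 0], [-1, 4, 1, 10], [2, -6, -2, -8]].
There the 3×3 minor on rows k ∈ {0, 1, 2}, columns (i,j) ∈ {(0,0), (0,1), (1,1)} is det [[0, 2, 0], [-1, 4, 10], [2, -6, -8]] = 24 ≠ 0, so this unfolding has rank ≥ 3; CP rank is at least every unfolding rank, so rank(T) ≥ 3.
In particular rank(T) ≥ 3 > 1, so T is not rank-1.

No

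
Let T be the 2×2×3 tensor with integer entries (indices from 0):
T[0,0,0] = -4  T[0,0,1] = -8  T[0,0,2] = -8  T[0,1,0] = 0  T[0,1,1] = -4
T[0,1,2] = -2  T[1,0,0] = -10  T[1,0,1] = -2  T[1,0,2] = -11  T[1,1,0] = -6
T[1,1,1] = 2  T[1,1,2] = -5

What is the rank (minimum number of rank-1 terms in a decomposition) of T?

Lower bound: the mode-2 unfolding of T (rows indexed by j, columns by (i,k) = (0,0), (0,1), (0,2), (1,0), (1,1), (1,2)) is [[-4, -8, -8, -10, -2, -11], [0, -4, -2, -6, 2, -5]].
There the 2×2 minor on rows j ∈ {0, 1}, columns (i,k) ∈ {(0,0), (0,1)} is det [[-4, -8], [0, -4]] = 16 ≠ 0, so this unfolding has rank ≥ 2; CP rank is at least every unfolding rank, so rank(T) ≥ 2. (Unfolding ranks only ever bound the CP rank from below — rank(T) can be strictly larger than all of them — so the matching upper bound has to come from an explicit 2-term decomposition.)
Upper bound — finding two terms. Write S_k = T[:,:,k] for the frontal slices: S₀ = [[-4, 0], [-10, -6]], S₁ = [[-8, -4], [-2, 2]], S₂ = [[-8, -2], [-11, -5]].
If T = a₁ (x) b₁ (x) c₁ + a₂ (x) b₂ (x) c₂ then each S_k = c₁[k]·a₁b₁ᵀ + c₂[k]·a₂b₂ᵀ. S₀ and S₁ are linearly independent, so a₁b₁ᵀ and a₂b₂ᵀ must span the same plane of matrices: they are the rank-1 matrices of the form x·S₀ + y·S₁.
det(x·S₀ + y·S₁) is 24·x² − 24·y² = 24·(x − y)(x + y), vanishing at (x:y) = (1:1) and (1:-1).
M₁ = S₀ + S₁ = [[-12, -4], [-12, -4]] = (-4)·[1, 1][3, 1]ᵀ and M₂ = S₀ − S₁ = [[4, 4], [-8, -8]] = 4·[1, -2][1, 1]ᵀ, so take a₁ = [1, 1], b₁ = [3, 1], a₂ = [1, -2], b₂ = [1, 1].
Each slice is an integer combination of E₁ = a₁b₁ᵀ and E₂ = a₂b₂ᵀ: S₀ = −2·E₁ + 2·E₂, S₁ = −2·E₁ − 2·E₂, S₂ = −3·E₁ + E₂; reading off coefficients, c₁ = [-2, -2, -3] and c₂ = [2, -2, 1].
Hence T = [1, 1] (x) [3, 1] (x) [-2, -2, -3] + [1, -2] (x) [1, 1] (x) [2, -2, 1], so rank(T) ≤ 2.
These bounds meet, so rank(T) = 2.
Check entry T[1,0,1] = -2: (1)·(3)·(-2) + (-2)·(1)·(-2) = -2.

2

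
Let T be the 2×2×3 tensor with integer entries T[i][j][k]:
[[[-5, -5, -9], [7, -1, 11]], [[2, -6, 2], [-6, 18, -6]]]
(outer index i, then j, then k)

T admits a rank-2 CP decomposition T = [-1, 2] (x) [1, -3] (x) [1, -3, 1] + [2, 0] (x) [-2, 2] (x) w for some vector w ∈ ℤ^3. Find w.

w = [1, 2, 2]

Subtract the known terms from T to get the rank-1 residual R = [2, 0] (x) [-2, 2] (x) w, so R[i,j,k] = a[i]·b[j]·w[k]. Pick indices with nonzero a[0]·b[0] = (2)·(-2) = -4. Only the fibre through (0,0,·) is needed: R[0,0,:] = T[0,0,:] − Σₗ aₗ[0]bₗ[0]cₗ = [-5, -5, -9] − (-1)·(1)·[1, -3, 1] = [-4, -8, -8]. Then w[k] = R[0,0,k] / -4 for each k, giving w = [-4, -8, -8] / -4 = [1, 2, 2].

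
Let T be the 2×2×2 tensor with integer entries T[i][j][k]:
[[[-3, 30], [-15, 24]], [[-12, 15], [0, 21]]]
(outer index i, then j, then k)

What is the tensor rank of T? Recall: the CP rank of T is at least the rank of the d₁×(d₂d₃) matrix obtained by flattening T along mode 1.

Lower bound: the mode-2 unfolding of T (rows indexed by j, columns by (i,k) = (0,0), (0,1), (1,0), (1,1)) is [[-3, 30, -12, 15], [-15, 24, 0, 21]].
There the 2×2 minor on rows j ∈ {0, 1}, columns (i,k) ∈ {(0,0), (0,1)} is det [[-3, 30], [-15, 24]] = 378 ≠ 0, so this unfolding has rank ≥ 2; CP rank is at least every unfolding rank, so rank(T) ≥ 2. (This is only a lower bound: in general the CP rank may exceed every unfolding rank, so we still need to exhibit 2 rank-1 terms summing to T.)
Upper bound — finding two terms. Write S_k = T[:,:,k] for the frontal slices: S₀ = [[-3, -15], [-12, 0]], S₁ = [[30, 24], [15, 21]].
If T = a₁ ⊗ b₁ ⊗ c₁ + a₂ ⊗ b₂ ⊗ c₂ then each S_k = c₁[k]·a₁b₁ᵀ + c₂[k]·a₂b₂ᵀ. S₀ and S₁ are linearly independent, so a₁b₁ᵀ and a₂b₂ᵀ must span the same plane of matrices: they are the rank-1 matrices of the form x·S₀ + y·S₁.
det(x·S₀ + y·S₁) is −180·x² + 450·xy + 270·y² = (-90)·(x − 3·y)(2·x + y), vanishing at (x:y) = (3:1) and (1:-2).
M₁ = 3·S₀ + S₁ = [[21, -21], [-21, 21]] = 21·[1, -1][1, -1]ᵀ and M₂ = S₀ − 2·S₁ = [[-63, -63], [-42, -42]] = (-21)·[3, 2][1, 1]ᵀ, so take a₁ = [1, -1], b₁ = [1, -1], a₂ = [3, 2], b₂ = [1, 1].
Each slice is an integer combination of E₁ = a₁b₁ᵀ and E₂ = a₂b₂ᵀ: S₀ = 6·E₁ − 3·E₂, S₁ = 3·E₁ + 9·E₂; reading off coefficients, c₁ = [6, 3] and c₂ = [-3, 9].
Hence T = [1, -1] ⊗ [1, -1] ⊗ [6, 3] + [3, 2] ⊗ [1, 1] ⊗ [-3, 9], so rank(T) ≤ 2.
These bounds meet, so rank(T) = 2.
Check entry T[1,0,0] = -12: (-1)·(1)·(6) + (2)·(1)·(-3) = -12.

2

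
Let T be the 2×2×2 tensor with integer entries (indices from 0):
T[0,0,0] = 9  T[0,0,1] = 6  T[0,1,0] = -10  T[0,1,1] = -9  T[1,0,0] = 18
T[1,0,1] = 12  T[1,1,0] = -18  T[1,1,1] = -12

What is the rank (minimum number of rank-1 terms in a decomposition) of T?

Lower bound: the mode-3 unfolding of T (rows indexed by k, columns by (i,j) = (0,0), (0,1), (1,0), (1,1)) is [[9, -10, 18, -18], [6, -9, 12, -12]].
There the 2×2 minor on rows k ∈ {0, 1}, columns (i,j) ∈ {(0,0), (0,1)} is det [[9, -10], [6, -9]] = -21 ≠ 0, so this unfolding has rank ≥ 2; CP rank is at least every unfolding rank, so rank(T) ≥ 2. (This is only a lower bound: in general the CP rank may exceed every unfolding rank, so we still need to exhibit 2 rank-1 terms summing to T.)
Upper bound — finding two terms. Write S_k = T[:,:,k] for the frontal slices: S₀ = [[9, -10], [18, -18]], S₁ = [[6, -9], [12, -12]].
If T = a₁ ⊗ b₁ ⊗ c₁ + a₂ ⊗ b₂ ⊗ c₂ then each S_k = c₁[k]·a₁b₁ᵀ + c₂[k]·a₂b₂ᵀ. S₀ and S₁ are linearly independent, so a₁b₁ᵀ and a₂b₂ᵀ must span the same plane of matrices: they are the rank-1 matrices of the form x·S₀ + y·S₁.
det(x·S₀ + y·S₁) is 18·x² + 66·xy + 36·y² = 6·(x + 3·y)(3·x + 2·y), vanishing at (x:y) = (3:-1) and (2:-3).
M₁ = 3·S₀ − S₁ = [[21, -21], [42, -42]] = 21·[1, 2][1, -1]ᵀ and M₂ = 2·S₀ − 3·S₁ = [[0, 7], [0, 0]] = 7·[1, 0][0, 1]ᵀ, so take a₁ = [1, 2], b₁ = [1, -1], a₂ = [1, 0], b₂ = [0, 1].
Each slice is an integer combination of E₁ = a₁b₁ᵀ and E₂ = a₂b₂ᵀ: S₀ = 9·E₁ − E₂, S₁ = 6·E₁ − 3·E₂; reading off coefficients, c₁ = [9, 6] and c₂ = [-1, -3].
Hence T = [1, 2] ⊗ [1, -1] ⊗ [9, 6] + [1, 0] ⊗ [0, 1] ⊗ [-1, -3], so rank(T) ≤ 2.
These bounds meet, so rank(T) = 2.

2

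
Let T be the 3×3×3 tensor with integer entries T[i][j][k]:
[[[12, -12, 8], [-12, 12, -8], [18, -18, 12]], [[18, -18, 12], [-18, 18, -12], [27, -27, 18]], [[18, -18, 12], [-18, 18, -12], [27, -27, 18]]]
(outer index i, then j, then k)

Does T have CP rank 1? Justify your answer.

The mode-1 fibre T[:,0,0] = [12, 18, 18] gives a = [2, 3, 3] (primitive direction); the mode-2 fibre T[0,:,0] = [12, -12, 18] gives b = [2, -2, 3]; then c[k] = T[0,0,k] / (a[0]·b[0]) = [12, -12, 8] / 4 = [3, -3, 2].
Expanding [2, 3, 3] ⊗ [2, -2, 3] ⊗ [3, -3, 2] reproduces all 27 entries of T, so T = [2, 3, 3] ⊗ [2, -2, 3] ⊗ [3, -3, 2] and rank(T) ≤ 1.
Equivalently every frontal slice T[:,:,k] is c[k] times the rank-1 matrix [2, 3, 3] ⊗ [2, -2, 3]. So T has rank 1 (it is nonzero).

Yes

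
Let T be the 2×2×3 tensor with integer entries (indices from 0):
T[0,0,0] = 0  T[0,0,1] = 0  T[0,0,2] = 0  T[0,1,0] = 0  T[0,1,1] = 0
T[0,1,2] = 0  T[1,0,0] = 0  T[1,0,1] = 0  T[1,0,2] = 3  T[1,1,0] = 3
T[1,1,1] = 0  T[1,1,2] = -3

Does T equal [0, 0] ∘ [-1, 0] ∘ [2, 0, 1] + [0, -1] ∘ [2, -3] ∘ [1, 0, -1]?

No

Reconstruct entry (1,0,0) from the claimed factors: Σₗ aₗ[1]bₗ[0]cₗ[0] = (0)·(-1)·(2) + (-1)·(2)·(1) = -2, but T[1,0,0] = 0. The claim is false.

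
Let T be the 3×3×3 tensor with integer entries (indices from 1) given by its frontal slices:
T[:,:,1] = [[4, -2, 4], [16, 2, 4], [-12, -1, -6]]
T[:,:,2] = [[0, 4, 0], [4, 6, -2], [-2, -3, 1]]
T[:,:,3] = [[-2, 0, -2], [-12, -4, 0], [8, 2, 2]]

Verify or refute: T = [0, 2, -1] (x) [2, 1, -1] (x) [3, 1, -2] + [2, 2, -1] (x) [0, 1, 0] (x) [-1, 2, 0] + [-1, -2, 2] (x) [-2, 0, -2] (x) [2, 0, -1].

No

Reconstruct entry (2,1,1) from the claimed factors: Σₗ aₗ[2]bₗ[1]cₗ[1] = (2)·(2)·(3) + (2)·(0)·(-1) + (-2)·(-2)·(2) = 20, but T[2,1,1] = 16. The claim is false.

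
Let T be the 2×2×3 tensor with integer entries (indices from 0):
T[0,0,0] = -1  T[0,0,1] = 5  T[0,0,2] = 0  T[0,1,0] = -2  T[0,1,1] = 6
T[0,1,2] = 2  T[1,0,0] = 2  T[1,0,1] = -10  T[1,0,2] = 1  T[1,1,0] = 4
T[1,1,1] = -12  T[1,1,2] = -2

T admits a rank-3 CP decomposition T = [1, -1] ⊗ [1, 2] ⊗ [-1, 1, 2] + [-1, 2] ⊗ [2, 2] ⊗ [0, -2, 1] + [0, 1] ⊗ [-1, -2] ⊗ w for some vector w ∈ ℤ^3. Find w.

Subtract the known terms from T to get the rank-1 residual R = [0, 1] ⊗ [-1, -2] ⊗ w, so R[i,j,k] = a[i]·b[j]·w[k]. Pick indices with nonzero a[1]·b[0] = (1)·(-1) = -1. Only the fibre through (1,0,·) is needed: R[1,0,:] = T[1,0,:] − Σₗ aₗ[1]bₗ[0]cₗ = [2, -10, 1] − (-1)·(1)·[-1, 1, 2] − (2)·(2)·[0, -2, 1] = [1, -1, -1]. Then w[k] = R[1,0,k] / -1 for each k, giving w = [1, -1, -1] / -1 = [-1, 1, 1].

w = [-1, 1, 1]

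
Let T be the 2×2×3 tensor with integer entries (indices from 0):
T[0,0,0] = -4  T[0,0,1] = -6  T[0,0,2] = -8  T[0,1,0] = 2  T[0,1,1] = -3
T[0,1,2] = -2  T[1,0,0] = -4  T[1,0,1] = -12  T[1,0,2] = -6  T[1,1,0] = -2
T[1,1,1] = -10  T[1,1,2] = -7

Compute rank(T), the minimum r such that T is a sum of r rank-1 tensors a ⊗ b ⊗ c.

Lower bound: the mode-3 unfolding of T (rows indexed by k, columns by (i,j) = (0,0), (0,1), (1,0), (1,1)) is [[-4, 2, -4, -2], [-6, -3, -12, -10], [-8, -2, -6, -7]].
There the 3×3 minor on rows k ∈ {0, 1, 2}, columns (i,j) ∈ {(0,0), (0,1), (1,0)} is det [[-4, 2, -4], [-6, -3, -12], [-8, -2, -6]] = 192 ≠ 0, so this unfolding has rank ≥ 3; CP rank is at least every unfolding rank, so rank(T) ≥ 3. (Flattening ranks never certify an upper bound on CP rank; for that we must actually write T with 3 rank-1 terms.)
Upper bound: T is a sum of 3 rank-1 terms, T = (0, 1) ⊗ (2, 1) ⊗ (-2, -2, 1) + (1, 0) ⊗ (2, -1) ⊗ (-2, -1, -2) + (1, 2) ⊗ (1, 1) ⊗ (0, -4, -4) (one valid choice — decompositions are not unique — normalised so each a, b is primitive with positive first nonzero entry; check it by expanding all entries), so rank(T) ≤ 3.
These bounds meet, so rank(T) = 3.
Check entry T[1,0,2] = -6: (1)·(2)·(1) + (0)·(2)·(-2) + (2)·(1)·(-4) = -6.

3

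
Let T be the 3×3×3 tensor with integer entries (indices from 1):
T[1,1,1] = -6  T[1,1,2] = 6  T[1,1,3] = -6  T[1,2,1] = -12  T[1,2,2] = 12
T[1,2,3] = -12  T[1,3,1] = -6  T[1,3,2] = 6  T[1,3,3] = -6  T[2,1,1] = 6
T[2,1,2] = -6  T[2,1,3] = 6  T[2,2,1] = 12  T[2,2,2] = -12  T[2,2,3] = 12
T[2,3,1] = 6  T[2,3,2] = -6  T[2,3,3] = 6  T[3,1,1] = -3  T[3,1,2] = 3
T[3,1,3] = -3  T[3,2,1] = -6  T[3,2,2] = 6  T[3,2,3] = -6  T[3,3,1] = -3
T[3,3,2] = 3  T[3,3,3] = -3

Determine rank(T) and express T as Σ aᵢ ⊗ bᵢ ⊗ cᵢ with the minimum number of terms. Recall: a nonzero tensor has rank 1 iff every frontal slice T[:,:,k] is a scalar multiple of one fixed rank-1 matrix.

rank(T) = 1

Lower bound: T ≠ 0 (e.g. T[1,1,1] = -6), so rank(T) ≥ 1.
Upper bound: if T = a ⊗ b ⊗ c then every fibre of T is a multiple of the corresponding factor, so read the factors off the fibres through the nonzero entry T[1,1,1] = -6.
The mode-1 fibre T[:,1,1] = [-6, 6, -3] gives a = [2, -2, 1] (primitive direction); the mode-2 fibre T[1,:,1] = [-6, -12, -6] gives b = [1, 2, 1]; then c[k] = T[1,1,k] / (a[1]·b[1]) = [-6, 6, -6] / 2 = [-3, 3, -3].
Expanding [2, -2, 1] ⊗ [1, 2, 1] ⊗ [-3, 3, -3] reproduces all 27 entries of T, so T = [2, -2, 1] ⊗ [1, 2, 1] ⊗ [-3, 3, -3] and rank(T) ≤ 1.
These bounds meet, so rank(T) = 1.
Check entry T[3,2,3] = -6: (1)·(2)·(-3) = -6.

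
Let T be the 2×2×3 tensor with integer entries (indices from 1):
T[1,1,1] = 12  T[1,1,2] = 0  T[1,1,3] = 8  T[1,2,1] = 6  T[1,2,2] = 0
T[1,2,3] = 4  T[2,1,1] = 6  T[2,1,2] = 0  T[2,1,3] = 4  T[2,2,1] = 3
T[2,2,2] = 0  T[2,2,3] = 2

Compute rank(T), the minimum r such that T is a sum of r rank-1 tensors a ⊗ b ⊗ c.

1

Lower bound: T ≠ 0 (e.g. T[1,1,1] = 12), so rank(T) ≥ 1.
Upper bound: if T = a ⊗ b ⊗ c then every fibre of T is a multiple of the corresponding factor, so read the factors off the fibres through the nonzero entry T[1,1,1] = 12.
The mode-1 fibre T[:,1,1] = [12, 6] gives a = [2, 1] (primitive direction); the mode-2 fibre T[1,:,1] = [12, 6] gives b = [2, 1]; then c[k] = T[1,1,k] / (a[1]·b[1]) = [12, 0, 8] / 4 = [3, 0, 2].
Expanding [2, 1] ⊗ [2, 1] ⊗ [3, 0, 2] reproduces all 12 entries of T, so T = [2, 1] ⊗ [2, 1] ⊗ [3, 0, 2] and rank(T) ≤ 1.
These bounds meet, so rank(T) = 1.
Check entry T[1,1,2] = 0: (2)·(2)·(0) = 0.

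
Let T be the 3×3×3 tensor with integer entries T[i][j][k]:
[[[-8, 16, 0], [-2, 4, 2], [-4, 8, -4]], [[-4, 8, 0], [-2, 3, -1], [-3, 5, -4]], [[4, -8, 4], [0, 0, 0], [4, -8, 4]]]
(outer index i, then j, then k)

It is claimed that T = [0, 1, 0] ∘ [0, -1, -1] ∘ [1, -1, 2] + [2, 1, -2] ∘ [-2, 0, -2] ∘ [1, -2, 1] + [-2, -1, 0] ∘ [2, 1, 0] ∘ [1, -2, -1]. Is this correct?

Reconstruct entrywise from the claimed factors. For example, T[0,2,0] = -4 and Σₗ aₗ[0]bₗ[2]cₗ[0] = (0)·(-1)·(1) + (2)·(-2)·(1) + (-2)·(0)·(1) = -4; checking all 27 entries, every one matches. The claim holds.

Yes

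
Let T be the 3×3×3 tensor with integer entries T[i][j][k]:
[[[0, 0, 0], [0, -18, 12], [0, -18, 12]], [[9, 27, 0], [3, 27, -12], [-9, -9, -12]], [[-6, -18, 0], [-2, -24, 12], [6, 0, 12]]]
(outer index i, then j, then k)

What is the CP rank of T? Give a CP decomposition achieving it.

rank(T) = 2

Lower bound: in the mode-1 unfolding of T (rows indexed by i, columns by (j,k)) the 2×2 minor on rows i ∈ {0, 1}, columns (j,k) ∈ {(0,0), (1,1)} is det [[0, -18], [9, 27]] = 162 ≠ 0, so that unfolding has rank ≥ 2 and hence rank(T) ≥ 2 (CP rank is at least every unfolding rank, though it can be larger).
Upper bound: with S_k = T[:,:,k], the two rank-1 terms a₁b₁ᵀ, a₂b₂ᵀ are the rank-1 members of the pencil x·S₀ + y·S₁.
The 2×2 minor of x·S₀ + y·S₁ on rows {0,1}, columns {0,1} is 162·xy + 486·y² = 162·(x + 3·y)(y), vanishing at (x:y) = (3:-1) and (1:0).
M₁ = 3·S₀ − S₁ = [[0, 18, 18], [0, -18, -18], [0, 18, 18]] = 18·[1, -1, 1][0, 1, 1]ᵀ and M₂ = S₀ = [[0, 0, 0], [9, 3, -9], [-6, -2, 6]] = [0, 3, -2][3, 1, -3]ᵀ, so take a₁ = [1, -1, 1], b₁ = [0, 1, 1], a₂ = [0, 3, -2], b₂ = [3, 1, -3].
Each slice is an integer combination of E₁ = a₁b₁ᵀ and E₂ = a₂b₂ᵀ: S₀ = E₂, S₁ = −18·E₁ + 3·E₂, S₂ = 12·E₁; reading off coefficients, c₁ = [0, -18, 12] and c₂ = [1, 3, 0].
Hence T = [1, -1, 1] ∘ [0, 1, 1] ∘ [0, -18, 12] + [0, 3, -2] ∘ [3, 1, -3] ∘ [1, 3, 0], so rank(T) ≤ 2.
These bounds meet, so rank(T) = 2.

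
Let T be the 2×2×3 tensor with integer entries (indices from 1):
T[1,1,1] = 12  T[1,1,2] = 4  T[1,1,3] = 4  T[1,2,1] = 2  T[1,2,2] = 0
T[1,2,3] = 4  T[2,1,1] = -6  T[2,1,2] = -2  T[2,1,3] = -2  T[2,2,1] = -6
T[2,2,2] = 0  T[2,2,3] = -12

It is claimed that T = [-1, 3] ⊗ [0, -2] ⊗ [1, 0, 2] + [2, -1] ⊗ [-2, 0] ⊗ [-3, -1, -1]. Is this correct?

Reconstruct entrywise from the claimed factors. For example, T[2,2,3] = -12 and Σₗ aₗ[2]bₗ[2]cₗ[3] = (3)·(-2)·(2) + (-1)·(0)·(-1) = -12; checking all 12 entries, every one matches. The claim holds.

Yes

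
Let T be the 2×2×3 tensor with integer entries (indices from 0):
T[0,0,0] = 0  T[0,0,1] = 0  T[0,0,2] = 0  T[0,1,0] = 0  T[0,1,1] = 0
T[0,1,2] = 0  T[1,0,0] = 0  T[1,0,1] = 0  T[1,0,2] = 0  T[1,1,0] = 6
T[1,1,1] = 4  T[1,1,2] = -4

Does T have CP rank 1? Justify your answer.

If T = a ⊗ b ⊗ c then every fibre of T is a multiple of the corresponding factor, so read the factors off the fibres through the nonzero entry T[1,1,0] = 6.
The mode-1 fibre T[:,1,0] = [0, 6] gives a = [0, 1] (primitive direction); the mode-2 fibre T[1,:,0] = [0, 6] gives b = [0, 1]; then c[k] = T[1,1,k] / (a[1]·b[1]) = [6, 4, -4] / 1 = [6, 4, -4].
Expanding [0, 1] ⊗ [0, 1] ⊗ [6, 4, -4] reproduces all 12 entries of T, so T = [0, 1] ⊗ [0, 1] ⊗ [6, 4, -4] and rank(T) ≤ 1.
Equivalently every frontal slice T[:,:,k] is c[k] times the rank-1 matrix [0, 1] ⊗ [0, 1]. So T has rank 1 (it is nonzero).

Yes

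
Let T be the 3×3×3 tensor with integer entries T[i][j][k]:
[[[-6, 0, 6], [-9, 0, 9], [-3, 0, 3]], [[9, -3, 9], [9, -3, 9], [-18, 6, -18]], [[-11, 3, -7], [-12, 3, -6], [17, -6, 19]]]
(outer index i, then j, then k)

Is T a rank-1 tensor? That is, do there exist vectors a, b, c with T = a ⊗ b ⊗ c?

The mode-3 unfolding of T (rows indexed by k, columns by (i,j) = (0,0), (0,1), (0,2), (1,0), (1,1), (1,2), (2,0), (2,1), (2,2)) is [[-6, -9, -3, 9, 9, -18, -11, -12, 17], [0, 0, 0, -3, -3, 6, 3, 3, -6], [6, 9, 3, 9, 9, -18, -7, -6, 19]].
There the 2×2 minor on rows k ∈ {0, 1}, columns (i,j) ∈ {(0,0), (1,0)} is det [[-6, 9], [0, -3]] = 18 ≠ 0, so this unfolding has rank ≥ 2; CP rank is at least every unfolding rank, so rank(T) ≥ 2.
In particular rank(T) ≥ 2 > 1, so T is not rank-1.

No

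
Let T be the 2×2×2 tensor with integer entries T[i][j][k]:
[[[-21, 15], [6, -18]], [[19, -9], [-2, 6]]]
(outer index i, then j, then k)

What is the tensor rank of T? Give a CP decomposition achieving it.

rank(T) = 2

Lower bound: the mode-2 unfolding of T (rows indexed by j, columns by (i,k) = (0,0), (0,1), (1,0), (1,1)) is [[-21, 15, 19, -9], [6, -18, -2, 6]].
There the 2×2 minor on rows j ∈ {0, 1}, columns (i,k) ∈ {(0,0), (0,1)} is det [[-21, 15], [6, -18]] = 288 ≠ 0, so this unfolding has rank ≥ 2; CP rank is at least every unfolding rank, so rank(T) ≥ 2. (Flattening ranks never certify an upper bound on CP rank; for that we must actually write T with 2 rank-1 terms.)
Upper bound — finding two terms. Write S_k = T[:,:,k] for the frontal slices: S₀ = [[-21, 6], [19, -2]], S₁ = [[15, -18], [-9, 6]].
If T = a₁ ∘ b₁ ∘ c₁ + a₂ ∘ b₂ ∘ c₂ then each S_k = c₁[k]·a₁b₁ᵀ + c₂[k]·a₂b₂ᵀ. S₀ and S₁ are linearly independent, so a₁b₁ᵀ and a₂b₂ᵀ must span the same plane of matrices: they are the rank-1 matrices of the form x·S₀ + y·S₁.
det(x·S₀ + y·S₁) is −72·x² + 240·xy − 72·y² = (-24)·(x − 3·y)(3·x − y), vanishing at (x:y) = (3:1) and (1:3).
M₁ = 3·S₀ + S₁ = [[-48, 0], [48, 0]] = (-48)·[1, -1][1, 0]ᵀ and M₂ = S₀ + 3·S₁ = [[24, -48], [-8, 16]] = 8·[3, -1][1, -2]ᵀ, so take a₁ = [1, -1], b₁ = [1, 0], a₂ = [3, -1], b₂ = [1, -2].
Each slice is an integer combination of E₁ = a₁b₁ᵀ and E₂ = a₂b₂ᵀ: S₀ = −18·E₁ − E₂, S₁ = 6·E₁ + 3·E₂; reading off coefficients, c₁ = [-18, 6] and c₂ = [-1, 3].
Hence T = [1, -1] ∘ [1, 0] ∘ [-18, 6] + [3, -1] ∘ [1, -2] ∘ [-1, 3], so rank(T) ≤ 2.
These bounds meet, so rank(T) = 2.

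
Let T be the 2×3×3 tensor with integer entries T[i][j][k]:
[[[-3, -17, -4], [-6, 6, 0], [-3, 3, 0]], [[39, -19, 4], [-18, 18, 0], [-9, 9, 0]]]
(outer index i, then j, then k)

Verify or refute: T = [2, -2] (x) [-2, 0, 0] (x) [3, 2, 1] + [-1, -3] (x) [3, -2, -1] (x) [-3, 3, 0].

Reconstruct entrywise from the claimed factors. For example, T[0,2,1] = 3 and Σₗ aₗ[0]bₗ[2]cₗ[1] = (2)·(0)·(2) + (-1)·(-1)·(3) = 3; checking all 18 entries, every one matches. The claim holds.

Yes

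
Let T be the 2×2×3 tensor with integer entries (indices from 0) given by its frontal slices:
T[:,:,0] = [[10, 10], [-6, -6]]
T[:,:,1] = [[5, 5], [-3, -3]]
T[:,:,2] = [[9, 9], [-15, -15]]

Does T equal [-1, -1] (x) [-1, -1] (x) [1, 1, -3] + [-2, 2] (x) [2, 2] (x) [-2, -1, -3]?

Reconstruct entry (0,0,0) from the claimed factors: Σₗ aₗ[0]bₗ[0]cₗ[0] = (-1)·(-1)·(1) + (-2)·(2)·(-2) = 9, but T[0,0,0] = 10. The claim is false.

No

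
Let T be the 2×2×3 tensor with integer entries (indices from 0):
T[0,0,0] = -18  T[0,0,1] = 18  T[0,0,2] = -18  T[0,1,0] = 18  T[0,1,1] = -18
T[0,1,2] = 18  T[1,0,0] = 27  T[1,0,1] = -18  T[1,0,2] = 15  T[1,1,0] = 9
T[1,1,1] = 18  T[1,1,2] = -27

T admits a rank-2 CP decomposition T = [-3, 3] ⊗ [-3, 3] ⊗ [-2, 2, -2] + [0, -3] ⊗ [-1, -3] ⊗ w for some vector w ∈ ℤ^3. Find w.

w = [3, 0, -1]

Subtract the known terms from T to get the rank-1 residual R = [0, -3] ⊗ [-1, -3] ⊗ w, so R[i,j,k] = a[i]·b[j]·w[k]. Pick indices with nonzero a[1]·b[0] = (-3)·(-1) = 3. Only the fibre through (1,0,·) is needed: R[1,0,:] = T[1,0,:] − Σₗ aₗ[1]bₗ[0]cₗ = [27, -18, 15] − (3)·(-3)·[-2, 2, -2] = [9, 0, -3]. Then w[k] = R[1,0,k] / 3 for each k, giving w = [9, 0, -3] / 3 = [3, 0, -1].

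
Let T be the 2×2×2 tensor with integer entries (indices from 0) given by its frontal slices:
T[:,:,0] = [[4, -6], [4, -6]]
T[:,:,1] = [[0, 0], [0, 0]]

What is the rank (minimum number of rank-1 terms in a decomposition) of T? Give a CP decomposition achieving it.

rank(T) = 1

Lower bound: T ≠ 0 (e.g. T[0,0,0] = 4), so rank(T) ≥ 1.
Upper bound: if T = a ⊗ b ⊗ c then every fibre of T is a multiple of the corresponding factor, so read the factors off the fibres through the nonzero entry T[0,0,0] = 4.
The mode-1 fibre T[:,0,0] = [4, 4] gives a = (1, 1) (primitive direction); the mode-2 fibre T[0,:,0] = [4, -6] gives b = (2, -3); then c[k] = T[0,0,k] / (a[0]·b[0]) = [4, 0] / 2 = (2, 0).
Expanding (1, 1) ⊗ (2, -3) ⊗ (2, 0) reproduces all 8 entries of T, so T = (1, 1) ⊗ (2, -3) ⊗ (2, 0) and rank(T) ≤ 1.
These bounds meet, so rank(T) = 1.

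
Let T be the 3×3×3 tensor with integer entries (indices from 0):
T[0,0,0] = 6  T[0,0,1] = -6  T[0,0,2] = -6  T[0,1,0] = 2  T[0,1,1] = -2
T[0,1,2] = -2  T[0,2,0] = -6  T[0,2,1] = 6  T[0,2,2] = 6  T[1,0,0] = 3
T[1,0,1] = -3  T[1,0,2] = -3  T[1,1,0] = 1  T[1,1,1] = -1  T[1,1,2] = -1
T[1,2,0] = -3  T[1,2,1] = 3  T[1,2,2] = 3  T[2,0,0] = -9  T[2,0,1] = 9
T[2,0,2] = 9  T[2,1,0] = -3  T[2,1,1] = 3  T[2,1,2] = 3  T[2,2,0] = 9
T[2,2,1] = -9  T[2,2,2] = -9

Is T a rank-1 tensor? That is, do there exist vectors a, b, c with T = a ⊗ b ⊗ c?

Yes

If T = a ⊗ b ⊗ c then every fibre of T is a multiple of the corresponding factor, so read the factors off the fibres through the nonzero entry T[0,0,0] = 6.
The mode-1 fibre T[:,0,0] = [6, 3, -9] gives a = [2, 1, -3] (primitive direction); the mode-2 fibre T[0,:,0] = [6, 2, -6] gives b = [3, 1, -3]; then c[k] = T[0,0,k] / (a[0]·b[0]) = [6, -6, -6] / 6 = [1, -1, -1].
Expanding [2, 1, -3] ⊗ [3, 1, -3] ⊗ [1, -1, -1] reproduces all 27 entries of T, so T = [2, 1, -3] ⊗ [3, 1, -3] ⊗ [1, -1, -1] and rank(T) ≤ 1.
Equivalently every frontal slice T[:,:,k] is c[k] times the rank-1 matrix [2, 1, -3] ⊗ [3, 1, -3]. So T has rank 1 (it is nonzero).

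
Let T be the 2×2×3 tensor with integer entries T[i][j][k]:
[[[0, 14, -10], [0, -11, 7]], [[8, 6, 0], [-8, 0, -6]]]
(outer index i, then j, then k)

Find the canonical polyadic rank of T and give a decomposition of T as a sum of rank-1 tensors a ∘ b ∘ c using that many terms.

rank(T) = 3

Lower bound: the mode-3 unfolding of T (rows indexed by k, columns by (i,j) = (0,0), (0,1), (1,0), (1,1)) is [[0, 0, 8, -8], [14, -11, 6, 0], [-10, 7, 0, -6]].
There the 3×3 minor on rows k ∈ {0, 1, 2}, columns (i,j) ∈ {(0,0), (0,1), (1,0)} is det [[0, 0, 8], [14, -11, 6], [-10, 7, 0]] = -96 ≠ 0, so this unfolding has rank ≥ 3; CP rank is at least every unfolding rank, so rank(T) ≥ 3. (Flattening ranks never certify an upper bound on CP rank; for that we must actually write T with 3 rank-1 terms.)
Upper bound: T is a sum of 3 rank-1 terms, T = (1, 2) ∘ (2, 1) ∘ (0, 1, -1) + (2, -1) ∘ (1, -1) ∘ (-4, 2, -4) + (2, 1) ∘ (1, -1) ∘ (4, 4, 0) (written with every a and b primitive with positive leading entry and the scale carried by c; CP decompositions are not unique, and this one is verified by expanding entrywise), so rank(T) ≤ 3.
These bounds meet, so rank(T) = 3.
Check entry T[0,0,1] = 14: (1)·(2)·(1) + (2)·(1)·(2) + (2)·(1)·(4) = 14.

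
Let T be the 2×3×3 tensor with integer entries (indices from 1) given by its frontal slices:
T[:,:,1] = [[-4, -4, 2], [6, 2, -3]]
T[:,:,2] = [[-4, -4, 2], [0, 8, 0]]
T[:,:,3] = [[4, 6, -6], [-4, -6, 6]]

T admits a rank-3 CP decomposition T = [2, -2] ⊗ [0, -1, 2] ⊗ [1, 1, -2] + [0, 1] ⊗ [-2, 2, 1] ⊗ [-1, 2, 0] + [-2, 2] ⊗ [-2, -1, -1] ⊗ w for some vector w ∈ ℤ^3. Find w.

Subtract the known terms from T to get the rank-1 residual R = [-2, 2] ⊗ [-2, -1, -1] ⊗ w, so R[i,j,k] = a[i]·b[j]·w[k]. Pick indices with nonzero a[1]·b[1] = (-2)·(-2) = 4. Only the fibre through (1,1,·) is needed: R[1,1,:] = T[1,1,:] − Σₗ aₗ[1]bₗ[1]cₗ = [-4, -4, 4] − (2)·(0)·[1, 1, -2] − (0)·(-2)·[-1, 2, 0] = [-4, -4, 4]. Then w[k] = R[1,1,k] / 4 for each k, giving w = [-4, -4, 4] / 4 = [-1, -1, 1].

w = [-1, -1, 1]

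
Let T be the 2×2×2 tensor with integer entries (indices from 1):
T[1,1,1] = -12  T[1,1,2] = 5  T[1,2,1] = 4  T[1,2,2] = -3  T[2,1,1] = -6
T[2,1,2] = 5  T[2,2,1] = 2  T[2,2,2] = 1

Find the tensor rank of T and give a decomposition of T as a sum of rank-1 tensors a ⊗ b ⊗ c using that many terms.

rank(T) = 2

Lower bound: the mode-2 unfolding of T (rows indexed by j, columns by (i,k) = (1,1), (1,2), (2,1), (2,2)) is [[-12, 5, -6, 5], [4, -3, 2, 1]].
There the 2×2 minor on rows j ∈ {1, 2}, columns (i,k) ∈ {(1,1), (1,2)} is det [[-12, 5], [4, -3]] = 16 ≠ 0, so this unfolding has rank ≥ 2; CP rank is at least every unfolding rank, so rank(T) ≥ 2. (Flattening ranks never certify an upper bound on CP rank; for that we must actually write T with 2 rank-1 terms.)
Upper bound — finding two terms. Write S_k = T[:,:,k] for the frontal slices: S₁ = [[-12, 4], [-6, 2]], S₂ = [[5, -3], [5, 1]].
If T = a₁ ⊗ b₁ ⊗ c₁ + a₂ ⊗ b₂ ⊗ c₂ then each S_k = c₁[k]·a₁b₁ᵀ + c₂[k]·a₂b₂ᵀ. S₁ and S₂ are linearly independent, so a₁b₁ᵀ and a₂b₂ᵀ must span the same plane of matrices: they are the rank-1 matrices of the form x·S₁ + y·S₂.
det(x·S₁ + y·S₂) is −40·xy + 20·y² = (-20)·(2·x − y)(y), vanishing at (x:y) = (1:2) and (1:0).
M₁ = S₁ + 2·S₂ = [[-2, -2], [4, 4]] = (-2)·[1, -2][1, 1]ᵀ and M₂ = S₁ = [[-12, 4], [-6, 2]] = (-2)·[2, 1][3, -1]ᵀ, so take a₁ = [1, -2], b₁ = [1, 1], a₂ = [2, 1], b₂ = [3, -1].
Each slice is an integer combination of E₁ = a₁b₁ᵀ and E₂ = a₂b₂ᵀ: S₁ = −2·E₂, S₂ = −E₁ + E₂; reading off coefficients, c₁ = [0, -1] and c₂ = [-2, 1].
Hence T = [1, -2] ⊗ [1, 1] ⊗ [0, -1] + [2, 1] ⊗ [3, -1] ⊗ [-2, 1], so rank(T) ≤ 2.
These bounds meet, so rank(T) = 2.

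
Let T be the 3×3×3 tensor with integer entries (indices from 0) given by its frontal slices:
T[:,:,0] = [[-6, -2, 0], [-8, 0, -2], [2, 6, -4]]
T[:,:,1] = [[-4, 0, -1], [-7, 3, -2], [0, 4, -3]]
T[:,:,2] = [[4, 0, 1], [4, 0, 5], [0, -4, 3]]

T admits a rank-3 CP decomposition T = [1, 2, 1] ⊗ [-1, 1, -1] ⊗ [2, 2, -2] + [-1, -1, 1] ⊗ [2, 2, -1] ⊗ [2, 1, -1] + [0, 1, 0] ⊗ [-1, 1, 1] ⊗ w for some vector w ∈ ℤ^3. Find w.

Subtract the known terms from T to get the rank-1 residual R = [0, 1, 0] ⊗ [-1, 1, 1] ⊗ w, so R[i,j,k] = a[i]·b[j]·w[k]. Pick indices with nonzero a[1]·b[0] = (1)·(-1) = -1. Only the fibre through (1,0,·) is needed: R[1,0,:] = T[1,0,:] − Σₗ aₗ[1]bₗ[0]cₗ = [-8, -7, 4] − (2)·(-1)·[2, 2, -2] − (-1)·(2)·[2, 1, -1] = [0, -1, -2]. Then w[k] = R[1,0,k] / -1 for each k, giving w = [0, -1, -2] / -1 = [0, 1, 2].

w = [0, 1, 2]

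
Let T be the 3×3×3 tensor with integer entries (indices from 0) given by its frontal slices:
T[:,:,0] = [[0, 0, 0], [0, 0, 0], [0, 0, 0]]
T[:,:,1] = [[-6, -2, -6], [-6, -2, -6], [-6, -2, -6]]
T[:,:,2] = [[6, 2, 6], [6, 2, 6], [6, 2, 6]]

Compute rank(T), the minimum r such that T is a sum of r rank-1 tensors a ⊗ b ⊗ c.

Lower bound: T ≠ 0 (e.g. T[0,0,1] = -6), so rank(T) ≥ 1.
Upper bound: if T = a ⊗ b ⊗ c then every fibre of T is a multiple of the corresponding factor, so read the factors off the fibres through the nonzero entry T[0,0,1] = -6.
The mode-1 fibre T[:,0,1] = [-6, -6, -6] gives a = [1, 1, 1] (primitive direction); the mode-2 fibre T[0,:,1] = [-6, -2, -6] gives b = [3, 1, 3]; then c[k] = T[0,0,k] / (a[0]·b[0]) = [0, -6, 6] / 3 = [0, -2, 2].
Expanding [1, 1, 1] ⊗ [3, 1, 3] ⊗ [0, -2, 2] reproduces all 27 entries of T, so T = [1, 1, 1] ⊗ [3, 1, 3] ⊗ [0, -2, 2] and rank(T) ≤ 1.
These bounds meet, so rank(T) = 1.

1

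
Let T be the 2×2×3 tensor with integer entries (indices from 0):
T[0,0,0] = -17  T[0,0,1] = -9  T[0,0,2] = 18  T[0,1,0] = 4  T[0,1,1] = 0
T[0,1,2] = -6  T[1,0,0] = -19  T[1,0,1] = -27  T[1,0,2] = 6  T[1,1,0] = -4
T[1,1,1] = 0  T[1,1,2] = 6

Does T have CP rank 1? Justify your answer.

The mode-2 unfolding of T (rows indexed by j, columns by (i,k) = (0,0), (0,1), (0,2), (1,0), (1,1), (1,2)) is [[-17, -9, 18, -19, -27, 6], [4, 0, -6, -4, 0, 6]].
There the 2×2 minor on rows j ∈ {0, 1}, columns (i,k) ∈ {(0,0), (0,1)} is det [[-17, -9], [4, 0]] = 36 ≠ 0, so this unfolding has rank ≥ 2; CP rank is at least every unfolding rank, so rank(T) ≥ 2.
In particular rank(T) ≥ 2 > 1, so T is not rank-1.

No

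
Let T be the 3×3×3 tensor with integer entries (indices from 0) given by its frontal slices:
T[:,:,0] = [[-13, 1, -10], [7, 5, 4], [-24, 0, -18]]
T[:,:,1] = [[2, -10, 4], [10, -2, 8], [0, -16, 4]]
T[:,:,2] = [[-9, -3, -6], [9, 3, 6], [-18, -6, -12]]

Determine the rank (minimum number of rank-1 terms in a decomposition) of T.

Lower bound: the mode-1 unfolding of T (rows indexed by i, columns by (j,k) = (0,0), (0,1), (0,2), (1,0), (1,1), (1,2), (2,0), (2,1), (2,2)) is [[-13, 2, -9, 1, -10, -3, -10, 4, -6], [7, 10, 9, 5, -2, 3, 4, 8, 6], [-24, 0, -18, 0, -16, -6, -18, 4, -12]].
There the 2×2 minor on rows i ∈ {0, 1}, columns (j,k) ∈ {(0,0), (0,1)} is det [[-13, 2], [7, 10]] = -144 ≠ 0, so this unfolding has rank ≥ 2; CP rank is at least every unfolding rank, so rank(T) ≥ 2. (This is only a lower bound: in general the CP rank may exceed every unfolding rank, so we still need to exhibit 2 rank-1 terms summing to T.)
Upper bound — finding two terms. Write S_k = T[:,:,k] for the frontal slices: S₀ = [[-13, 1, -10], [7, 5, 4], [-24, 0, -18]], S₁ = [[2, -10, 4], [10, -2, 8], [0, -16, 4]], S₂ = [[-9, -3, -6], [9, 3, 6], [-18, -6, -12]].
If T = a₁ ⊗ b₁ ⊗ c₁ + a₂ ⊗ b₂ ⊗ c₂ then each S_k = c₁[k]·a₁b₁ᵀ + c₂[k]·a₂b₂ᵀ. S₀ and S₁ are linearly independent, so a₁b₁ᵀ and a₂b₂ᵀ must span the same plane of matrices: they are the rank-1 matrices of the form x·S₀ + y·S₁.
The 2×2 minor of x·S₀ + y·S₁ on rows {0,1}, columns {0,1} is −72·x² + 96·xy + 96·y² = (-24)·(x − 2·y)(3·x + 2·y), vanishing at (x:y) = (2:1) and (2:-3).
M₁ = 2·S₀ + S₁ = [[-24, -8, -16], [24, 8, 16], [-48, -16, -32]] = (-8)·[1, -1, 2][3, 1, 2]ᵀ and M₂ = 2·S₀ − 3·S₁ = [[-32, 32, -32], [-16, 16, -16], [-48, 48, -48]] = (-16)·[2, 1, 3][1, -1, 1]ᵀ, so take a₁ = [1, -1, 2], b₁ = [3, 1, 2], a₂ = [2, 1, 3], b₂ = [1, -1, 1].
Each slice is an integer combination of E₁ = a₁b₁ᵀ and E₂ = a₂b₂ᵀ: S₀ = −3·E₁ − 2·E₂, S₁ = −2·E₁ + 4·E₂, S₂ = −3·E₁; reading off coefficients, c₁ = [-3, -2, -3] and c₂ = [-2, 4, 0].
Hence T = [1, -1, 2] ⊗ [3, 1, 2] ⊗ [-3, -2, -3] + [2, 1, 3] ⊗ [1, -1, 1] ⊗ [-2, 4, 0], so rank(T) ≤ 2.
These bounds meet, so rank(T) = 2.

2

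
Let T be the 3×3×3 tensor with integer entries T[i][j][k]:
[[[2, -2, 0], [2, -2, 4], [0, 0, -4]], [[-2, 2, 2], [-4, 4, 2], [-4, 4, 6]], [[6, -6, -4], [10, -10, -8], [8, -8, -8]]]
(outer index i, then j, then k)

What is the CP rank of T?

Lower bound: in the mode-1 unfolding of T (rows indexed by i, columns by (j,k)) the 3×3 minor on rows i ∈ {0, 1, 2}, columns (j,k) ∈ {(0,0), (0,2), (1,2)} is det [[2, 0, 4], [-2, 2, 2], [6, -4, -8]] = -32 ≠ 0, so that unfolding has rank ≥ 3 and hence rank(T) ≥ 3 (CP rank is at least every unfolding rank, though it can be larger).
Upper bound: T is a sum of 3 rank-1 terms, T = (0, 1, -2) ⊗ (1, 2, 2) ⊗ (-2, 2, 2) + (1, 0, 1) ⊗ (1, 1, 0) ⊗ (2, -2, 0) + (2, -1, 0) ⊗ (0, 1, -1) ⊗ (0, 0, 2) (one valid choice — decompositions are not unique — normalised so each a, b is primitive with positive first nonzero entry; check it by expanding all entries), so rank(T) ≤ 3.
These bounds meet, so rank(T) = 3.

3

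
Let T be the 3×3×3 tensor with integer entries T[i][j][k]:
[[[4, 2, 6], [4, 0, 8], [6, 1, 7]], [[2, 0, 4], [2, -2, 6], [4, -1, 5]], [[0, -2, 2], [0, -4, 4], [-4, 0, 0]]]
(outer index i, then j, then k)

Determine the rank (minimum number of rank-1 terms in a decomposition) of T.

3

Lower bound: the mode-2 unfolding of T (rows indexed by j, columns by (i,k) = (0,0), (0,1), (0,2), (1,0), (1,1), (1,2), (2,0), (2,1), (2,2)) is [[4, 2, 6, 2, 0, 4, 0, -2, 2], [4, 0, 8, 2, -2, 6, 0, -4, 4], [6, 1, 7, 4, -1, 5, -4, 0, 0]].
There the 3×3 minor on rows j ∈ {0, 1, 2}, columns (i,k) ∈ {(0,0), (0,1), (0,2)} is det [[4, 2, 6], [4, 0, 8], [6, 1, 7]] = 32 ≠ 0, so this unfolding has rank ≥ 3; CP rank is at least every unfolding rank, so rank(T) ≥ 3. (Flattening ranks never certify an upper bound on CP rank; for that we must actually write T with 3 rank-1 terms.)
Upper bound: T is a sum of 3 rank-1 terms, T = (1, 1, -2) ⊗ (0, 0, 1) ⊗ (2, -1, 1) + (1, 1, 1) ⊗ (1, 2, 1) ⊗ (0, -2, 2) + (2, 1, 0) ⊗ (1, 1, 1) ⊗ (2, 2, 2) (written with every a and b primitive with positive leading entry and the scale carried by c; CP decompositions are not unique, and this one is verified by expanding entrywise), so rank(T) ≤ 3.
These bounds meet, so rank(T) = 3.
Check entry T[2,2,0] = -4: (-2)·(1)·(2) + (1)·(1)·(0) + (0)·(1)·(2) = -4.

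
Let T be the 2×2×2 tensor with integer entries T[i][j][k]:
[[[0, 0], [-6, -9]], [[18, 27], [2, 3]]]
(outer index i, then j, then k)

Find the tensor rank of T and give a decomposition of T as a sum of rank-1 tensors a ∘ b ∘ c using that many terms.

rank(T) = 2

Lower bound: the mode-1 unfolding of T (rows indexed by i, columns by (j,k) = (0,0), (0,1), (1,0), (1,1)) is [[0, 0, -6, -9], [18, 27, 2, 3]].
There the 2×2 minor on rows i ∈ {0, 1}, columns (j,k) ∈ {(0,0), (1,0)} is det [[0, -6], [18, 2]] = 108 ≠ 0, so this unfolding has rank ≥ 2; CP rank is at least every unfolding rank, so rank(T) ≥ 2. (Flattening ranks never certify an upper bound on CP rank; for that we must actually write T with 2 rank-1 terms.)
Upper bound — finding two terms. Every mode-3 slice of T is a multiple of one matrix: T[:,:,k] = c[k]·M with c = [2, 3] and M = [[0, -3], [9, 1]] (rows indexed by i, columns by j). So it suffices to write M as a sum of two rank-1 matrices.
Splitting M by its rows (i = 0, 1), M = [1, 0][0, -3]ᵀ + [0, 1][9, 1]ᵀ.
Hence T = [1, 0] ∘ [0, -3] ∘ [2, 3] + [0, 1] ∘ [9, 1] ∘ [2, 3], so rank(T) ≤ 2.
These bounds meet, so rank(T) = 2.
Check entry T[1,0,0] = 18: (0)·(0)·(2) + (1)·(9)·(2) = 18.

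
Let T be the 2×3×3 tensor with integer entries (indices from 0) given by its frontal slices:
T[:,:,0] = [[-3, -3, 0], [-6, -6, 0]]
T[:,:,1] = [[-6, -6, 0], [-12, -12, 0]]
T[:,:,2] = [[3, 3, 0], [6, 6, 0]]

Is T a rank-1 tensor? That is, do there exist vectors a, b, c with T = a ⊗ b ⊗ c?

Yes

The mode-1 fibre T[:,0,0] = [-3, -6] gives a = (1, 2) (primitive direction); the mode-2 fibre T[0,:,0] = [-3, -3, 0] gives b = (1, 1, 0); then c[k] = T[0,0,k] / (a[0]·b[0]) = [-3, -6, 3] / 1 = (-3, -6, 3).
Expanding (1, 2) ⊗ (1, 1, 0) ⊗ (-3, -6, 3) reproduces all 18 entries of T, so T = (1, 2) ⊗ (1, 1, 0) ⊗ (-3, -6, 3) and rank(T) ≤ 1.
Equivalently every frontal slice T[:,:,k] is c[k] times the rank-1 matrix (1, 2) ⊗ (1, 1, 0). So T has rank 1 (it is nonzero).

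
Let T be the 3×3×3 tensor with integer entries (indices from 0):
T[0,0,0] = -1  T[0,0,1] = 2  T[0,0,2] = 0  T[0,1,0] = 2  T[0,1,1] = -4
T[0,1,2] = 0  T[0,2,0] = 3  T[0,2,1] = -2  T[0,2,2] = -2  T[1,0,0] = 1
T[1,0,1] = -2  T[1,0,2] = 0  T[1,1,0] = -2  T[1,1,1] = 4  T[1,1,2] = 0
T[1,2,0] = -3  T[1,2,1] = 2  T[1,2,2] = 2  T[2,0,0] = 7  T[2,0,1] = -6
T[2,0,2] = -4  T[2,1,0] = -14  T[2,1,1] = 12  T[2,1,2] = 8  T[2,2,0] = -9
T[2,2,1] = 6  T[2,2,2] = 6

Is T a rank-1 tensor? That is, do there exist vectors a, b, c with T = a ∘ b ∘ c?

No

The mode-2 unfolding of T (rows indexed by j, columns by (i,k) = (0,0), (0,1), (0,2), (1,0), (1,1), (1,2), (2,0), (2,1), (2,2)) is [[-1, 2, 0, 1, -2, 0, 7, -6, -4], [2, -4, 0, -2, 4, 0, -14, 12, 8], [3, -2, -2, -3, 2, 2, -9, 6, 6]].
There the 2×2 minor on rows j ∈ {0, 2}, columns (i,k) ∈ {(0,0), (0,1)} is det [[-1, 2], [3, -2]] = -4 ≠ 0, so this unfolding has rank ≥ 2; CP rank is at least every unfolding rank, so rank(T) ≥ 2.
In particular rank(T) ≥ 2 > 1, so T is not rank-1.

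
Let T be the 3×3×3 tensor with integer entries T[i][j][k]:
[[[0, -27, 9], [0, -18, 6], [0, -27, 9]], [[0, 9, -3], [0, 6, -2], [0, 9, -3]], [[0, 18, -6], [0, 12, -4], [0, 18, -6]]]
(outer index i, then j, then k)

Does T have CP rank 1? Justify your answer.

Yes

If T = a ∘ b ∘ c then every fibre of T is a multiple of the corresponding factor, so read the factors off the fibres through the nonzero entry T[0,0,1] = -27.
The mode-1 fibre T[:,0,1] = [-27, 9, 18] gives a = [3, -1, -2] (primitive direction); the mode-2 fibre T[0,:,1] = [-27, -18, -27] gives b = [3, 2, 3]; then c[k] = T[0,0,k] / (a[0]·b[0]) = [0, -27, 9] / 9 = [0, -3, 1].
Expanding [3, -1, -2] ∘ [3, 2, 3] ∘ [0, -3, 1] reproduces all 27 entries of T, so T = [3, -1, -2] ∘ [3, 2, 3] ∘ [0, -3, 1] and rank(T) ≤ 1.
Equivalently every frontal slice T[:,:,k] is c[k] times the rank-1 matrix [3, -1, -2] ∘ [3, 2, 3]. So T has rank 1 (it is nonzero).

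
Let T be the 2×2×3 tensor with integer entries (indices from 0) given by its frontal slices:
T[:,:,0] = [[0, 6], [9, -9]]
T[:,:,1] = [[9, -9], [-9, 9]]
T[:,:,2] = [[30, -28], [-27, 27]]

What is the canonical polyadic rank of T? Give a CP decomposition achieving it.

Lower bound: the mode-3 unfolding of T (rows indexed by k, columns by (i,j) = (0,0), (0,1), (1,0), (1,1)) is [[0, 6, 9, -9], [9, -9, -9, 9], [30, -28, -27, 27]].
There the 2×2 minor on rows k ∈ {0, 1}, columns (i,j) ∈ {(0,0), (0,1)} is det [[0, 6], [9, -9]] = -54 ≠ 0, so this unfolding has rank ≥ 2; CP rank is at least every unfolding rank, so rank(T) ≥ 2. (This is only a lower bound: in general the CP rank may exceed every unfolding rank, so we still need to exhibit 2 rank-1 terms summing to T.)
Upper bound — finding two terms. Write S_k = T[:,:,k] for the frontal slices: S₀ = [[0, 6], [9, -9]], S₁ = [[9, -9], [-9, 9]], S₂ = [[30, -28], [-27, 27]].
If T = a₁ ⊗ b₁ ⊗ c₁ + a₂ ⊗ b₂ ⊗ c₂ then each S_k = c₁[k]·a₁b₁ᵀ + c₂[k]·a₂b₂ᵀ. S₀ and S₁ are linearly independent, so a₁b₁ᵀ and a₂b₂ᵀ must span the same plane of matrices: they are the rank-1 matrices of the form x·S₀ + y·S₁.
det(x·S₀ + y·S₁) is −54·x² + 54·xy = (-54)·(x − y)(x), vanishing at (x:y) = (1:1) and (0:1).
M₁ = S₀ + S₁ = [[9, -3], [0, 0]] = 3·[1, 0][3, -1]ᵀ and M₂ = S₁ = [[9, -9], [-9, 9]] = 9·[1, -1][1, -1]ᵀ, so take a₁ = [1, 0], b₁ = [3, -1], a₂ = [1, -1], b₂ = [1, -1].
Each slice is an integer combination of E₁ = a₁b₁ᵀ and E₂ = a₂b₂ᵀ: S₀ = 3·E₁ − 9·E₂, S₁ = 9·E₂, S₂ = E₁ + 27·E₂; reading off coefficients, c₁ = [3, 0, 1] and c₂ = [-9, 9, 27].
Hence T = [1, 0] ⊗ [3, -1] ⊗ [3, 0, 1] + [1, -1] ⊗ [1, -1] ⊗ [-9, 9, 27], so rank(T) ≤ 2.
These bounds meet, so rank(T) = 2.

rank(T) = 2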